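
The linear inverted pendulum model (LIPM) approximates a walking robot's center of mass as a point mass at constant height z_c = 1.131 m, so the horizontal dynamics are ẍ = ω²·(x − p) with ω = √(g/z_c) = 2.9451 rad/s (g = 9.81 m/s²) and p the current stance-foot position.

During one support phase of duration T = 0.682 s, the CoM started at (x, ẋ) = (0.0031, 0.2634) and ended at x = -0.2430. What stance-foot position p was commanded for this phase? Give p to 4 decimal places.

ωT = 2.9451·0.682 = 2.008558; cosh(ωT) = 3.793373, sinh(ωT) = 3.659191
x(T) = p + (x₀−p)·cosh(ωT) + (ẋ₀/ω)·sinh(ωT) ⇒ p·(1 − cosh) = x(T) − x₀·cosh − (ẋ₀/ω)·sinh
numerator   = -0.2430 − (0.0031)·3.793373 − (0.2634/2.9451)·3.659191 = -0.582025
denominator = 1 − 3.793373 = -2.793373
p = -0.582025 / -2.793373 = 0.2084

p = 0.2084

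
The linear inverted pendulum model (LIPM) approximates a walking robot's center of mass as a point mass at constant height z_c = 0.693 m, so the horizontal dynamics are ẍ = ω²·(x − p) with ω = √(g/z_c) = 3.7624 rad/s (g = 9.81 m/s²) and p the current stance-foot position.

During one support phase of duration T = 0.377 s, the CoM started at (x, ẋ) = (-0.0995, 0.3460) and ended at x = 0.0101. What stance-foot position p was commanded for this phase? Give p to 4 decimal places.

ωT = 3.7624·0.377 = 1.418425; cosh(ωT) = 2.186352, sinh(ωT) = 1.944257
x(T) = p + (x₀−p)·cosh(ωT) + (ẋ₀/ω)·sinh(ωT) ⇒ p·(1 − cosh) = x(T) − x₀·cosh − (ẋ₀/ω)·sinh
numerator   = 0.0101 − (-0.0995)·2.186352 − (0.3460/3.7624)·1.944257 = 0.048843
denominator = 1 − 2.186352 = -1.186352
p = 0.048843 / -1.186352 = -0.0412

p = -0.0412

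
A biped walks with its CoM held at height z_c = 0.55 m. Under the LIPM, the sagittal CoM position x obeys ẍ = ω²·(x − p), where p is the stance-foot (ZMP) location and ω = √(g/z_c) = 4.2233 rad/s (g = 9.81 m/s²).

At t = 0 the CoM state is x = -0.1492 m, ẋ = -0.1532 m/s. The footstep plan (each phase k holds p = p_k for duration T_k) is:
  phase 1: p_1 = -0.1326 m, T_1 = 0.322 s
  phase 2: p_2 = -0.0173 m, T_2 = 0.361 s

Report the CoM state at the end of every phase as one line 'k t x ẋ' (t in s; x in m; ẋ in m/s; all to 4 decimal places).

phase 1: p=-0.1326, T=0.322, ωT=1.359903, cosh=2.076250, sinh=1.819564; start (x,ẋ)=(-0.149200, -0.153200) → end (x,ẋ)=(-0.233070, -0.445645)
phase 2: p=-0.0173, T=0.361, ωT=1.524611, cosh=2.405532, sinh=2.187826; start (x,ẋ)=(-0.233070, -0.445645) → end (x,ẋ)=(-0.767203, -3.065698)

1 0.3220 -0.2331 -0.4456
2 0.6830 -0.7672 -3.0657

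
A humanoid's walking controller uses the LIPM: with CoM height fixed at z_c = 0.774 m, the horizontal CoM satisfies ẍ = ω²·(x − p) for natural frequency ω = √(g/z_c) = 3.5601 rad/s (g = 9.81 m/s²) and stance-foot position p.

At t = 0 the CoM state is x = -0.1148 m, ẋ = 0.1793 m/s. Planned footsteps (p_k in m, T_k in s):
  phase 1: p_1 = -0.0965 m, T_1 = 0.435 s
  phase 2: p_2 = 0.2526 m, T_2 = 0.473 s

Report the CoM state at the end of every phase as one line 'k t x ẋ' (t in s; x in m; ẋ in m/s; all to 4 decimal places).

1 0.4350 -0.0284 0.2945
2 0.9080 -0.3151 -1.7806

phase 1: p=-0.0965, T=0.435, ωT=1.548643, cosh=2.458810, sinh=2.246274; start (x,ẋ)=(-0.114800, 0.179300) → end (x,ẋ)=(-0.028365, 0.294520)
phase 2: p=0.2526, T=0.473, ωT=1.683927, cosh=2.786157, sinh=2.600513; start (x,ẋ)=(-0.028365, 0.294520) → end (x,ẋ)=(-0.315078, -1.780623)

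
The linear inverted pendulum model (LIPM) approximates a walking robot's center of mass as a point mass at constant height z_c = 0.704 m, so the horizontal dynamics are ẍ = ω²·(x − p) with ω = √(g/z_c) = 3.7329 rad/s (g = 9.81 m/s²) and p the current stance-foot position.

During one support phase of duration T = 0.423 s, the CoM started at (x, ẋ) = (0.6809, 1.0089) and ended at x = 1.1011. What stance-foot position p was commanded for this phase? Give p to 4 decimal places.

p = 0.8166

ωT = 3.7329·0.423 = 1.579017; cosh(ωT) = 2.528181, sinh(ωT) = 2.322003
x(T) = p + (x₀−p)·cosh(ωT) + (ẋ₀/ω)·sinh(ωT) ⇒ p·(1 − cosh) = x(T) − x₀·cosh − (ẋ₀/ω)·sinh
numerator   = 1.1011 − (0.6809)·2.528181 − (1.0089/3.7329)·2.322003 = -1.247912
denominator = 1 − 2.528181 = -1.528181
p = -1.247912 / -1.528181 = 0.8166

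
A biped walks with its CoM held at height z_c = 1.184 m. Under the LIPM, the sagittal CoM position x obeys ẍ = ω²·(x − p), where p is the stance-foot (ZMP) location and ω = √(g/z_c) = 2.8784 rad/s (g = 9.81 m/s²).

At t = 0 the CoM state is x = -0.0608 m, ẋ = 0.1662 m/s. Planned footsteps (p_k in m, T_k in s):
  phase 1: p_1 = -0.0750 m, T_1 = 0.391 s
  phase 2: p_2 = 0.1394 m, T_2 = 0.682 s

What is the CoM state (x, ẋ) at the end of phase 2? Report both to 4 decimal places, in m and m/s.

x = 0.1493, ẋ = 0.1209

phase 1: p=-0.0750, T=0.391, ωT=1.125454, cosh=1.703061, sinh=1.378556; start (x,ẋ)=(-0.060800, 0.166200) → end (x,ẋ)=(0.028782, 0.339395)
phase 2: p=0.1394, T=0.682, ωT=1.963069, cosh=3.630787, sinh=3.490360; start (x,ẋ)=(0.028782, 0.339395) → end (x,ẋ)=(0.149321, 0.120928)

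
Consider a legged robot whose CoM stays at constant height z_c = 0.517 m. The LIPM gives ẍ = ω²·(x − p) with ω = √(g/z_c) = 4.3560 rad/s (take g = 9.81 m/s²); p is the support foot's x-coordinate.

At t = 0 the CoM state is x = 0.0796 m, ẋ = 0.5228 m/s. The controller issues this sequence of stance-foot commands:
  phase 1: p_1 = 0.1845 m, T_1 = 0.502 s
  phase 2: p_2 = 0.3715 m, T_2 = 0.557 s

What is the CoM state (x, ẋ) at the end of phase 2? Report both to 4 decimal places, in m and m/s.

phase 1: p=0.1845, T=0.502, ωT=2.186712, cosh=4.509084, sinh=4.396799; start (x,ẋ)=(0.079600, 0.522800) → end (x,ẋ)=(0.239194, 0.348257)
phase 2: p=0.3715, T=0.557, ωT=2.426292, cosh=5.702603, sinh=5.614239; start (x,ẋ)=(0.239194, 0.348257) → end (x,ẋ)=(0.065861, -1.249665)

x = 0.0659, ẋ = -1.2497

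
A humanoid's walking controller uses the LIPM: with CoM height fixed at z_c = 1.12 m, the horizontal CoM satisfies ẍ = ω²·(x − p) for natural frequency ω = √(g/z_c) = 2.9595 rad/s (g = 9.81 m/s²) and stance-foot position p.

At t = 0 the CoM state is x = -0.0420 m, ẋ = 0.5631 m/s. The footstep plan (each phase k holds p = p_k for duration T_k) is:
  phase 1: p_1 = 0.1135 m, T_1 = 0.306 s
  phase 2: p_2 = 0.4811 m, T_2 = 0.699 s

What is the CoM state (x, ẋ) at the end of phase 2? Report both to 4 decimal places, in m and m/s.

phase 1: p=0.1135, T=0.306, ωT=0.905607, cosh=1.438865, sinh=1.034568; start (x,ẋ)=(-0.042000, 0.563100) → end (x,ẋ)=(0.086602, 0.334114)
phase 2: p=0.4811, T=0.699, ωT=2.068690, cosh=4.020402, sinh=3.894051; start (x,ẋ)=(0.086602, 0.334114) → end (x,ẋ)=(-0.665318, -3.203092)

x = -0.6653, ẋ = -3.2031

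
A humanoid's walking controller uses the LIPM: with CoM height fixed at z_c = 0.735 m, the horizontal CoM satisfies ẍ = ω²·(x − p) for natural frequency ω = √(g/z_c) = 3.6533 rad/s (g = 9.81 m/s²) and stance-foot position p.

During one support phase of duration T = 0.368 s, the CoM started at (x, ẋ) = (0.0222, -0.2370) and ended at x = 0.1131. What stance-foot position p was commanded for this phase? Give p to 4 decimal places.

p = -0.1751

ωT = 3.6533·0.368 = 1.344414; cosh(ωT) = 2.048316, sinh(ωT) = 1.787624
x(T) = p + (x₀−p)·cosh(ωT) + (ẋ₀/ω)·sinh(ωT) ⇒ p·(1 − cosh) = x(T) − x₀·cosh − (ẋ₀/ω)·sinh
numerator   = 0.1131 − (0.0222)·2.048316 − (-0.2370/3.6533)·1.787624 = 0.183596
denominator = 1 − 2.048316 = -1.048316
p = 0.183596 / -1.048316 = -0.1751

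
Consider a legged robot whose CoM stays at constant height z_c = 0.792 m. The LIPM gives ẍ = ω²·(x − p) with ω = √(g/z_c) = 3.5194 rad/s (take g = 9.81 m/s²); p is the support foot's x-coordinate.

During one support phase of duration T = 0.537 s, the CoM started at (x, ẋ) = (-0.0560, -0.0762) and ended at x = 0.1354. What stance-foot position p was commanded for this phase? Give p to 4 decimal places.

p = -0.1656

ωT = 3.5194·0.537 = 1.889918; cosh(ωT) = 3.384954, sinh(ωT) = 3.233870
x(T) = p + (x₀−p)·cosh(ωT) + (ẋ₀/ω)·sinh(ωT) ⇒ p·(1 − cosh) = x(T) − x₀·cosh − (ẋ₀/ω)·sinh
numerator   = 0.1354 − (-0.0560)·3.384954 − (-0.0762/3.5194)·3.233870 = 0.394975
denominator = 1 − 3.384954 = -2.384954
p = 0.394975 / -2.384954 = -0.1656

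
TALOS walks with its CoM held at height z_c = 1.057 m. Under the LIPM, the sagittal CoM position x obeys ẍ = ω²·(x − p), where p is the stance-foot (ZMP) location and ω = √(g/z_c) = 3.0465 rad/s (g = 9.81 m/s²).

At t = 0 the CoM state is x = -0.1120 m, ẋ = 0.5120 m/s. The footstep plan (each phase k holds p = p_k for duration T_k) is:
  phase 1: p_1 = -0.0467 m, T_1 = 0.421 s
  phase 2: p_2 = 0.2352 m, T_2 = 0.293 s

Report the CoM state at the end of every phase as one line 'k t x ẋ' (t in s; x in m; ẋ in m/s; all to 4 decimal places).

phase 1: p=-0.0467, T=0.421, ωT=1.282577, cosh=1.941620, sinh=1.664298; start (x,ẋ)=(-0.112000, 0.512000) → end (x,ẋ)=(0.106217, 0.663020)
phase 2: p=0.2352, T=0.293, ωT=0.892624, cosh=1.425554, sinh=1.015975; start (x,ẋ)=(0.106217, 0.663020) → end (x,ẋ)=(0.272438, 0.545947)

1 0.4210 0.1062 0.6630
2 0.7140 0.2724 0.5459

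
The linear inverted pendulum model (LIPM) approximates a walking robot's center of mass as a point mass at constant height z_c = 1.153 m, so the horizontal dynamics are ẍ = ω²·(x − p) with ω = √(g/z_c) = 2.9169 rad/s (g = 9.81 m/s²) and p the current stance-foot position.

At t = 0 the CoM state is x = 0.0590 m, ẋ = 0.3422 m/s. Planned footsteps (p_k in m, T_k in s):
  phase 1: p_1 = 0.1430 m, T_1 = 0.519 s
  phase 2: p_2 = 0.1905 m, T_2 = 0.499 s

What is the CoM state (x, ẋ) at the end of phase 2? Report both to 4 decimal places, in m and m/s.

phase 1: p=0.1430, T=0.519, ωT=1.513871, cosh=2.382172, sinh=2.162116; start (x,ẋ)=(0.059000, 0.342200) → end (x,ẋ)=(0.196549, 0.285419)
phase 2: p=0.1905, T=0.499, ωT=1.455533, cosh=2.260022, sinh=2.026746; start (x,ẋ)=(0.196549, 0.285419) → end (x,ẋ)=(0.402488, 0.680813)

x = 0.4025, ẋ = 0.6808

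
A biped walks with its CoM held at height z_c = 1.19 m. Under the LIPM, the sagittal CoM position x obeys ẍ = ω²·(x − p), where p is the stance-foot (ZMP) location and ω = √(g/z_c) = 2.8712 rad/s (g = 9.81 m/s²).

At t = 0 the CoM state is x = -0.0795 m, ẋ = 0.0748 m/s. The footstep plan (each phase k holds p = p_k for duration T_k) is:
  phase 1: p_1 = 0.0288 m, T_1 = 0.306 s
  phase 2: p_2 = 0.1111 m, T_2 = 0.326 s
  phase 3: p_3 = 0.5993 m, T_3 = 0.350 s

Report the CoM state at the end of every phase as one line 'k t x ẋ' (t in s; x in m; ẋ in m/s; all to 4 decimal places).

phase 1: p=0.0288, T=0.306, ωT=0.878587, cosh=1.411433, sinh=0.996063; start (x,ẋ)=(-0.079500, 0.074800) → end (x,ẋ)=(-0.098109, -0.204152)
phase 2: p=0.1111, T=0.326, ωT=0.936011, cosh=1.470990, sinh=1.078801; start (x,ẋ)=(-0.098109, -0.204152) → end (x,ẋ)=(-0.273350, -0.948320)
phase 3: p=0.5993, T=0.350, ωT=1.004920, cosh=1.548881, sinh=1.182807; start (x,ẋ)=(-0.273350, -0.948320) → end (x,ẋ)=(-1.142998, -4.432422)

1 0.3060 -0.0981 -0.2042
2 0.6320 -0.2734 -0.9483
3 0.9820 -1.1430 -4.4324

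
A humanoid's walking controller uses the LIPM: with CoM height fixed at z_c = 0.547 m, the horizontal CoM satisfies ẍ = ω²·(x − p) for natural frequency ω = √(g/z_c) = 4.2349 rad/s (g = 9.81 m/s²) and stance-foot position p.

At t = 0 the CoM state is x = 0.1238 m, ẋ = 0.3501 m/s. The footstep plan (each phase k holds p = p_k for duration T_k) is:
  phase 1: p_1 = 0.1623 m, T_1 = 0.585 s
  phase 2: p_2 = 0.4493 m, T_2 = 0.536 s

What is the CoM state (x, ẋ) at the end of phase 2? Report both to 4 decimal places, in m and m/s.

x = 1.5909, ẋ = 4.9648

phase 1: p=0.1623, T=0.585, ωT=2.477416, cosh=5.997207, sinh=5.913247; start (x,ẋ)=(0.123800, 0.350100) → end (x,ẋ)=(0.420257, 1.135505)
phase 2: p=0.4493, T=0.536, ωT=2.269906, cosh=4.890908, sinh=4.787587; start (x,ẋ)=(0.420257, 1.135505) → end (x,ẋ)=(1.590949, 4.964800)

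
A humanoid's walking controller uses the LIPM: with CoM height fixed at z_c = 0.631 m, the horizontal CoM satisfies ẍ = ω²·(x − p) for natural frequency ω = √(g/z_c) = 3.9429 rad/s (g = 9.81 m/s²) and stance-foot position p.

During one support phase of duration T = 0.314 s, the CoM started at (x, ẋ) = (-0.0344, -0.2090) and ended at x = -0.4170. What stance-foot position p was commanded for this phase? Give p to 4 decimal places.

ωT = 3.9429·0.314 = 1.238071; cosh(ωT) = 1.869448, sinh(ωT) = 1.579505
x(T) = p + (x₀−p)·cosh(ωT) + (ẋ₀/ω)·sinh(ωT) ⇒ p·(1 − cosh) = x(T) − x₀·cosh − (ẋ₀/ω)·sinh
numerator   = -0.4170 − (-0.0344)·1.869448 − (-0.2090/3.9429)·1.579505 = -0.268967
denominator = 1 − 1.869448 = -0.869448
p = -0.268967 / -0.869448 = 0.3094

p = 0.3094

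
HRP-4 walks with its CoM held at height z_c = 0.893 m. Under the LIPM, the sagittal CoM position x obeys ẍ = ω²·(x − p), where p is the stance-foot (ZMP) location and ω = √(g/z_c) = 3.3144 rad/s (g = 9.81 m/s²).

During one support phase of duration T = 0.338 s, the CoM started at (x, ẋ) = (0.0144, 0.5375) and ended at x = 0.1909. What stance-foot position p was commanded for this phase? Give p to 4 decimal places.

p = 0.0800

ωT = 3.3144·0.338 = 1.120267; cosh(ωT) = 1.695933, sinh(ωT) = 1.369740
x(T) = p + (x₀−p)·cosh(ωT) + (ẋ₀/ω)·sinh(ωT) ⇒ p·(1 − cosh) = x(T) − x₀·cosh − (ẋ₀/ω)·sinh
numerator   = 0.1909 − (0.0144)·1.695933 − (0.5375/3.3144)·1.369740 = -0.055654
denominator = 1 − 1.695933 = -0.695933
p = -0.055654 / -0.695933 = 0.0800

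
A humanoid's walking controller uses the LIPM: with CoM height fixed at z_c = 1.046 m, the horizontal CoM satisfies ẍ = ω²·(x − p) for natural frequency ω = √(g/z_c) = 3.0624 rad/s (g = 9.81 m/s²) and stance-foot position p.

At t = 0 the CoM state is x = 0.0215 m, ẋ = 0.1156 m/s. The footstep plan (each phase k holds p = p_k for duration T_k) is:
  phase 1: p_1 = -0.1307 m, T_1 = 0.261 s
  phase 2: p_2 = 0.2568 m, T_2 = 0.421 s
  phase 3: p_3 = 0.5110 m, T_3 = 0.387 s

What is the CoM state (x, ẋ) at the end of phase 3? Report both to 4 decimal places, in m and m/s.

x = 0.2497, ẋ = -0.4757

phase 1: p=-0.1307, T=0.261, ωT=0.799286, cosh=1.336802, sinh=0.887152; start (x,ẋ)=(0.021500, 0.115600) → end (x,ẋ)=(0.106250, 0.568033)
phase 2: p=0.2568, T=0.421, ωT=1.289270, cosh=1.952804, sinh=1.677333; start (x,ẋ)=(0.106250, 0.568033) → end (x,ẋ)=(0.273927, 0.335931)
phase 3: p=0.5110, T=0.387, ωT=1.185149, cosh=1.788437, sinh=1.482736; start (x,ẋ)=(0.273927, 0.335931) → end (x,ẋ)=(0.249659, -0.475695)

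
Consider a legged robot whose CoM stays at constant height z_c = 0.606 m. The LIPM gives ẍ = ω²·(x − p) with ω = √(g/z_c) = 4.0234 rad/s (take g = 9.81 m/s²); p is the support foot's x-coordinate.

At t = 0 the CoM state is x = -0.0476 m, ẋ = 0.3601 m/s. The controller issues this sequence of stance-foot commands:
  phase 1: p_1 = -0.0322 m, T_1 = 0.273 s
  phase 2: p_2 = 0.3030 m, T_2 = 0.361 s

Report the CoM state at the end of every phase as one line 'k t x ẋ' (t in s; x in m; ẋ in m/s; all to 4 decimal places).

1 0.2730 0.0614 0.5175
2 0.6340 0.0184 -0.7968

phase 1: p=-0.0322, T=0.273, ωT=1.098388, cosh=1.666368, sinh=1.332960; start (x,ẋ)=(-0.047600, 0.360100) → end (x,ẋ)=(0.061440, 0.517468)
phase 2: p=0.3030, T=0.361, ωT=1.452447, cosh=2.253779, sinh=2.019782; start (x,ẋ)=(0.061440, 0.517468) → end (x,ẋ)=(0.018350, -0.796754)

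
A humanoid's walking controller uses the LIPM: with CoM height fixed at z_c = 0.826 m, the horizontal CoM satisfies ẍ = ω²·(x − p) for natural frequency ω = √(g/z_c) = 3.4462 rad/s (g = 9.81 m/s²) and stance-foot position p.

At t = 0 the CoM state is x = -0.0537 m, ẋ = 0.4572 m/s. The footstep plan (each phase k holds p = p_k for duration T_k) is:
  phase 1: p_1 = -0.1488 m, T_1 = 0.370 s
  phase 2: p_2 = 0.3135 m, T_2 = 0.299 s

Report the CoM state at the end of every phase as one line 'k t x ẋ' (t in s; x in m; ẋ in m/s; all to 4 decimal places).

1 0.3700 0.2535 1.4227
2 0.6690 0.7236 1.9947

phase 1: p=-0.1488, T=0.370, ωT=1.275094, cosh=1.929221, sinh=1.649817; start (x,ẋ)=(-0.053700, 0.457200) → end (x,ẋ)=(0.253547, 1.422740)
phase 2: p=0.3135, T=0.299, ωT=1.030414, cosh=1.579542, sinh=1.222683; start (x,ẋ)=(0.253547, 1.422740) → end (x,ẋ)=(0.723577, 1.994658)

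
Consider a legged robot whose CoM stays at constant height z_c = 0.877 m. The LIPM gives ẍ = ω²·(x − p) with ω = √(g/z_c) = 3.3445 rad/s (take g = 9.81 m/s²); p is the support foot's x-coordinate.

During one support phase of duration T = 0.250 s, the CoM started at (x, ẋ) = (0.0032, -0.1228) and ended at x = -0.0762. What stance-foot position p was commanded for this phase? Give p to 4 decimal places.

p = 0.1247

ωT = 3.3445·0.250 = 0.836125; cosh(ωT) = 1.370398, sinh(ωT) = 0.937011
x(T) = p + (x₀−p)·cosh(ωT) + (ẋ₀/ω)·sinh(ωT) ⇒ p·(1 − cosh) = x(T) − x₀·cosh − (ẋ₀/ω)·sinh
numerator   = -0.0762 − (0.0032)·1.370398 − (-0.1228/3.3445)·0.937011 = -0.046181
denominator = 1 − 1.370398 = -0.370398
p = -0.046181 / -0.370398 = 0.1247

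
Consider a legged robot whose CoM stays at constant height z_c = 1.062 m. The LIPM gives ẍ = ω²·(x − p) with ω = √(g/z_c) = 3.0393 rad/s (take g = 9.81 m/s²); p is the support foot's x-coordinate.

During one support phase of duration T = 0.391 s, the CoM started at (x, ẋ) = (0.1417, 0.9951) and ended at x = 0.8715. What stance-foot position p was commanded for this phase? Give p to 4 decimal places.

ωT = 3.0393·0.391 = 1.188366; cosh(ωT) = 1.793217, sinh(ωT) = 1.488498
x(T) = p + (x₀−p)·cosh(ωT) + (ẋ₀/ω)·sinh(ωT) ⇒ p·(1 − cosh) = x(T) − x₀·cosh − (ẋ₀/ω)·sinh
numerator   = 0.8715 − (0.1417)·1.793217 − (0.9951/3.0393)·1.488498 = 0.130051
denominator = 1 − 1.793217 = -0.793217
p = 0.130051 / -0.793217 = -0.1640

p = -0.1640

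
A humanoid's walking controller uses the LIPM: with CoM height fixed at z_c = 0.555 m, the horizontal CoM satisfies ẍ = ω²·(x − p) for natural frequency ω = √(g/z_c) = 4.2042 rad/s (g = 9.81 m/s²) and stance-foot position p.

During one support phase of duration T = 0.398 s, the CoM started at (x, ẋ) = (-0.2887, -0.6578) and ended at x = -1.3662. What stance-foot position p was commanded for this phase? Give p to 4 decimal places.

p = 0.0953

ωT = 4.2042·0.398 = 1.673272; cosh(ωT) = 2.758604, sinh(ωT) = 2.570972
x(T) = p + (x₀−p)·cosh(ωT) + (ẋ₀/ω)·sinh(ωT) ⇒ p·(1 − cosh) = x(T) − x₀·cosh − (ẋ₀/ω)·sinh
numerator   = -1.3662 − (-0.2887)·2.758604 − (-0.6578/4.2042)·2.570972 = -0.167530
denominator = 1 − 2.758604 = -1.758604
p = -0.167530 / -1.758604 = 0.0953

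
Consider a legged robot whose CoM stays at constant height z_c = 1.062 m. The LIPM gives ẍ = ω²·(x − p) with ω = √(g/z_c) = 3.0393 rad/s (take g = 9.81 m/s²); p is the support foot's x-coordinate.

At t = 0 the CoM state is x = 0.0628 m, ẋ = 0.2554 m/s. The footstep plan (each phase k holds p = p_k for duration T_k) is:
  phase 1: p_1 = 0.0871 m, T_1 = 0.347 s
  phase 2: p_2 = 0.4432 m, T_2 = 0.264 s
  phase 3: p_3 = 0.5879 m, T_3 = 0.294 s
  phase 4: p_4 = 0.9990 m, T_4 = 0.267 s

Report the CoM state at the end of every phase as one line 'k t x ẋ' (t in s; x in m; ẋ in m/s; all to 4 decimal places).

1 0.3470 0.1540 0.3179
2 0.6110 0.1490 -0.3576
3 0.9050 -0.1579 -1.8671
4 1.1720 -1.1152 -5.6932

phase 1: p=0.0871, T=0.347, ωT=1.054637, cosh=1.609626, sinh=1.261307; start (x,ẋ)=(0.062800, 0.255400) → end (x,ẋ)=(0.153977, 0.317945)
phase 2: p=0.4432, T=0.264, ωT=0.802375, cosh=1.339548, sinh=0.891285; start (x,ẋ)=(0.153977, 0.317945) → end (x,ẋ)=(0.149010, -0.357569)
phase 3: p=0.5879, T=0.294, ωT=0.893554, cosh=1.426499, sinh=1.017301; start (x,ẋ)=(0.149010, -0.357569) → end (x,ẋ)=(-0.157860, -1.867068)
phase 4: p=0.9990, T=0.267, ωT=0.811493, cosh=1.347731, sinh=0.903536; start (x,ẋ)=(-0.157860, -1.867068) → end (x,ẋ)=(-1.115186, -5.693179)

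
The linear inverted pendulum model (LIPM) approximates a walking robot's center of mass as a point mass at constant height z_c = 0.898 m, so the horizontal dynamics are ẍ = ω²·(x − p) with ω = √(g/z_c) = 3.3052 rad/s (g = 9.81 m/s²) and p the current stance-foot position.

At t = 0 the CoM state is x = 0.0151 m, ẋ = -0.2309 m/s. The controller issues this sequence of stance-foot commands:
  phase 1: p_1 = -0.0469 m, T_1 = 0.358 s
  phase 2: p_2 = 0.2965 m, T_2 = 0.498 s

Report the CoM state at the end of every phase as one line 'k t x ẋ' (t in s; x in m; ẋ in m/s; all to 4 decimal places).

1 0.3580 -0.0395 -0.1091
2 0.8560 -0.6897 -3.0665

phase 1: p=-0.0469, T=0.358, ωT=1.183262, cosh=1.785642, sinh=1.479364; start (x,ẋ)=(0.015100, -0.230900) → end (x,ẋ)=(-0.039538, -0.109150)
phase 2: p=0.2965, T=0.498, ωT=1.645990, cosh=2.689481, sinh=2.496659; start (x,ẋ)=(-0.039538, -0.109150) → end (x,ẋ)=(-0.689717, -3.066528)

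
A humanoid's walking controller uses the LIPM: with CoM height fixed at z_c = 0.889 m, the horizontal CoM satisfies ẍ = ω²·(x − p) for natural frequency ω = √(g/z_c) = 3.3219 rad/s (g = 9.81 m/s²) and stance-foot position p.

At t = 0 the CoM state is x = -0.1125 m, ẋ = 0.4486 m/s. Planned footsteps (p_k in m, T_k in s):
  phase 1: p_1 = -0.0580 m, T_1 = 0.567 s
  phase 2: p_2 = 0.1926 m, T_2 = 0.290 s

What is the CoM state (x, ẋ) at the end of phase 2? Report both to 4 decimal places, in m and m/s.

x = 0.5050, ẋ = 1.3919

phase 1: p=-0.0580, T=0.567, ωT=1.883517, cosh=3.364325, sinh=3.212271; start (x,ẋ)=(-0.112500, 0.448600) → end (x,ẋ)=(0.192440, 0.927675)
phase 2: p=0.1926, T=0.290, ωT=0.963351, cosh=1.501037, sinh=1.119425; start (x,ẋ)=(0.192440, 0.927675) → end (x,ẋ)=(0.504971, 1.391879)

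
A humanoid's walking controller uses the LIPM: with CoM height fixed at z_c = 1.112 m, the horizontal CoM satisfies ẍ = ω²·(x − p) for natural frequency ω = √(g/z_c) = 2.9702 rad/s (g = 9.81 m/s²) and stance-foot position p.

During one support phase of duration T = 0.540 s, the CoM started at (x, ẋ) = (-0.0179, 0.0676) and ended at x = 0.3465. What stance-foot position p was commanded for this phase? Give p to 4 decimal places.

ωT = 2.9702·0.540 = 1.603908; cosh(ωT) = 2.586768, sinh(ωT) = 2.385659
x(T) = p + (x₀−p)·cosh(ωT) + (ẋ₀/ω)·sinh(ωT) ⇒ p·(1 − cosh) = x(T) − x₀·cosh − (ẋ₀/ω)·sinh
numerator   = 0.3465 − (-0.0179)·2.586768 − (0.0676/2.9702)·2.385659 = 0.338507
denominator = 1 − 2.586768 = -1.586768
p = 0.338507 / -1.586768 = -0.2133

p = -0.2133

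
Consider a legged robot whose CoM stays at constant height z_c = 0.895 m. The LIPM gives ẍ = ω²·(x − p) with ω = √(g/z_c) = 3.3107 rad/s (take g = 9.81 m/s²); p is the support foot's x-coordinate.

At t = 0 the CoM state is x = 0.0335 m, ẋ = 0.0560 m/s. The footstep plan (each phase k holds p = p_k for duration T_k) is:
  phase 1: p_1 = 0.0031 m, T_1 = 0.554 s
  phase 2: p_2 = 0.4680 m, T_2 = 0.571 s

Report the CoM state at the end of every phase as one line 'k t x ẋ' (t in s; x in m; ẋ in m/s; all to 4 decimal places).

phase 1: p=0.0031, T=0.554, ωT=1.834128, cosh=3.209712, sinh=3.049960; start (x,ẋ)=(0.033500, 0.056000) → end (x,ẋ)=(0.152265, 0.486708)
phase 2: p=0.4680, T=0.571, ωT=1.890410, cosh=3.386546, sinh=3.235536; start (x,ẋ)=(0.152265, 0.486708) → end (x,ẋ)=(-0.125593, -1.733861)

1 0.5540 0.1523 0.4867
2 1.1250 -0.1256 -1.7339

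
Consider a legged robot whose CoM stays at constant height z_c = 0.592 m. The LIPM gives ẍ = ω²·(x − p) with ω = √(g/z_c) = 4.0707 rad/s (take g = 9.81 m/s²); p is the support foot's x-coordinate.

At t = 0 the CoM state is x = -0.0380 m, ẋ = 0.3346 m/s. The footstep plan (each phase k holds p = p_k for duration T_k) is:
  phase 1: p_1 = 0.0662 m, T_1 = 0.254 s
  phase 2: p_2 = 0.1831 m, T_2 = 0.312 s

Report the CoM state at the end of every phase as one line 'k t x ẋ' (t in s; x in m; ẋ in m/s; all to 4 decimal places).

1 0.2540 0.0021 0.0090
2 0.5660 -0.1609 -1.1911

phase 1: p=0.0662, T=0.254, ωT=1.033958, cosh=1.583885, sinh=1.228289; start (x,ẋ)=(-0.038000, 0.334600) → end (x,ẋ)=(0.002121, 0.008969)
phase 2: p=0.1831, T=0.312, ωT=1.270058, cosh=1.920938, sinh=1.640123; start (x,ẋ)=(0.002121, 0.008969) → end (x,ẋ)=(-0.160936, -1.191069)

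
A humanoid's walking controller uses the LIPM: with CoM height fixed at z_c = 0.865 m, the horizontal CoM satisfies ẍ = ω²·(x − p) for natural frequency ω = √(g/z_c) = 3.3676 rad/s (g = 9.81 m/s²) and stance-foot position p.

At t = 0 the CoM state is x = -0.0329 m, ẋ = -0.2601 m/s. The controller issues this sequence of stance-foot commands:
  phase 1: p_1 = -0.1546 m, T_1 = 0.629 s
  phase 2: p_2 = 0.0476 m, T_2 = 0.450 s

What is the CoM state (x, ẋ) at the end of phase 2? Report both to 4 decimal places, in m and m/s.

x = 0.4094, ẋ = 1.3502

phase 1: p=-0.1546, T=0.629, ωT=2.118220, cosh=4.218285, sinh=4.098040; start (x,ẋ)=(-0.032900, -0.260100) → end (x,ẋ)=(0.042249, 0.582352)
phase 2: p=0.0476, T=0.450, ωT=1.515420, cosh=2.385524, sinh=2.165808; start (x,ẋ)=(0.042249, 0.582352) → end (x,ẋ)=(0.409364, 1.350187)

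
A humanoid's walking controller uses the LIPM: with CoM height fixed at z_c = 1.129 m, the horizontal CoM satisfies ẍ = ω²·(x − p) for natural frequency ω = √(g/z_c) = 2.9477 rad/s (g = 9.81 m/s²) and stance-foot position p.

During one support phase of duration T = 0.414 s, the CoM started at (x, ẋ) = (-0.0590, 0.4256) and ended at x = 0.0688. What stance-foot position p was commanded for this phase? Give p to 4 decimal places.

ωT = 2.9477·0.414 = 1.220348; cosh(ωT) = 1.841747, sinh(ωT) = 1.546619
x(T) = p + (x₀−p)·cosh(ωT) + (ẋ₀/ω)·sinh(ωT) ⇒ p·(1 − cosh) = x(T) − x₀·cosh − (ẋ₀/ω)·sinh
numerator   = 0.0688 − (-0.0590)·1.841747 − (0.4256/2.9477)·1.546619 = -0.045844
denominator = 1 − 1.841747 = -0.841747
p = -0.045844 / -0.841747 = 0.0545

p = 0.0545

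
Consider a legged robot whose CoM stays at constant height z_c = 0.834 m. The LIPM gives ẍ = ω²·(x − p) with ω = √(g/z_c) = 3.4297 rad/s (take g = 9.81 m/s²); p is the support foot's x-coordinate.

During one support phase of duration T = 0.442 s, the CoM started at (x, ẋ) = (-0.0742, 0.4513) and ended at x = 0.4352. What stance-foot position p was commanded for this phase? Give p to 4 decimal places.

p = -0.2359

ωT = 3.4297·0.442 = 1.515927; cosh(ωT) = 2.386623, sinh(ωT) = 2.167019
x(T) = p + (x₀−p)·cosh(ωT) + (ẋ₀/ω)·sinh(ωT) ⇒ p·(1 − cosh) = x(T) − x₀·cosh − (ẋ₀/ω)·sinh
numerator   = 0.4352 − (-0.0742)·2.386623 − (0.4513/3.4297)·2.167019 = 0.327138
denominator = 1 − 2.386623 = -1.386623
p = 0.327138 / -1.386623 = -0.2359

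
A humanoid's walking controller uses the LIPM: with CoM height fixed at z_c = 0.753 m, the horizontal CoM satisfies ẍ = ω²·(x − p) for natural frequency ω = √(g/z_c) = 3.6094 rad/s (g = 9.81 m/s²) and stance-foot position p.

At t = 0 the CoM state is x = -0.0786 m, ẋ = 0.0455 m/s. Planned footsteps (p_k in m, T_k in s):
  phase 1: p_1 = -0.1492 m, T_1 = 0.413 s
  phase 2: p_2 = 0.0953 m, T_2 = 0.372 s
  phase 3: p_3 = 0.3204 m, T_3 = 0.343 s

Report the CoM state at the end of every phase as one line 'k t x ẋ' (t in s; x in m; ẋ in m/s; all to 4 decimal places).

phase 1: p=-0.1492, T=0.413, ωT=1.490682, cosh=2.332671, sinh=2.107452; start (x,ẋ)=(-0.078600, 0.045500) → end (x,ẋ)=(0.042053, 0.643165)
phase 2: p=0.0953, T=0.372, ωT=1.342697, cosh=2.045249, sinh=1.784108; start (x,ẋ)=(0.042053, 0.643165) → end (x,ẋ)=(0.304310, 0.972546)
phase 3: p=0.3204, T=0.343, ωT=1.238024, cosh=1.869375, sinh=1.579418; start (x,ẋ)=(0.304310, 0.972546) → end (x,ẋ)=(0.715893, 1.726328)

1 0.4130 0.0421 0.6432
2 0.7850 0.3043 0.9725
3 1.1280 0.7159 1.7263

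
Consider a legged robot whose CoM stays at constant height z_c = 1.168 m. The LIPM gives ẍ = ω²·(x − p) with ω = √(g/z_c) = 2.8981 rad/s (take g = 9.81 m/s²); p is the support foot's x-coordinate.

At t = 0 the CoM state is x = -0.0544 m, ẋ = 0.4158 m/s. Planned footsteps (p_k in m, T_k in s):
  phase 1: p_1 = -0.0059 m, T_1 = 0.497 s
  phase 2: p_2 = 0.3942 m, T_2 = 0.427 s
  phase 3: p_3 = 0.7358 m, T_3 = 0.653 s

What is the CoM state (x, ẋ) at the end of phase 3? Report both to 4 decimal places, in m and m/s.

phase 1: p=-0.0059, T=0.497, ωT=1.440356, cosh=2.229520, sinh=1.992677; start (x,ẋ)=(-0.054400, 0.415800) → end (x,ẋ)=(0.171864, 0.646948)
phase 2: p=0.3942, T=0.427, ωT=1.237489, cosh=1.868529, sinh=1.578417; start (x,ẋ)=(0.171864, 0.646948) → end (x,ẋ)=(0.331112, 0.191786)
phase 3: p=0.7358, T=0.653, ωT=1.892459, cosh=3.393184, sinh=3.242483; start (x,ẋ)=(0.331112, 0.191786) → end (x,ẋ)=(-0.422804, -3.152103)

x = -0.4228, ẋ = -3.1521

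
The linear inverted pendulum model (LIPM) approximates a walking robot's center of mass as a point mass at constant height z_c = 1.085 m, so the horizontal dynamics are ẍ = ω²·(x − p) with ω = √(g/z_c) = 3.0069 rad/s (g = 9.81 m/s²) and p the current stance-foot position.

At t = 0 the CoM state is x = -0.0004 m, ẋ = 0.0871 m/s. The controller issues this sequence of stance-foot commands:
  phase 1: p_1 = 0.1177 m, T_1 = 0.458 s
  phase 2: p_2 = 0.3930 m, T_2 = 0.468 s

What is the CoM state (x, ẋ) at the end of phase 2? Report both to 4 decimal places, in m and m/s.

x = -0.9290, ẋ = -3.7452

phase 1: p=0.1177, T=0.458, ωT=1.377160, cosh=2.107962, sinh=1.855668; start (x,ẋ)=(-0.000400, 0.087100) → end (x,ẋ)=(-0.077498, -0.475372)
phase 2: p=0.3930, T=0.468, ωT=1.407229, cosh=2.164721, sinh=1.919901; start (x,ẋ)=(-0.077498, -0.475372) → end (x,ẋ)=(-0.929021, -3.745207)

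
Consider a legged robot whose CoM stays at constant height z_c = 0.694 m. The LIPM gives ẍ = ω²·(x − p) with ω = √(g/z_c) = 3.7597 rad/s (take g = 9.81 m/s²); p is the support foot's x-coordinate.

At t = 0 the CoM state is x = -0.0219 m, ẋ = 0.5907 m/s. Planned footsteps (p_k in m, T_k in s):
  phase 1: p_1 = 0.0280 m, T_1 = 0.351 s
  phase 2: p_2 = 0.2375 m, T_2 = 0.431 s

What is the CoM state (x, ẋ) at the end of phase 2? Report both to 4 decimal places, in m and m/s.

x = 0.6959, ẋ = 1.9203

phase 1: p=0.0280, T=0.351, ωT=1.319655, cosh=2.004678, sinh=1.737451; start (x,ẋ)=(-0.021900, 0.590700) → end (x,ẋ)=(0.200944, 0.858202)
phase 2: p=0.2375, T=0.431, ωT=1.620431, cosh=2.626540, sinh=2.428727; start (x,ẋ)=(0.200944, 0.858202) → end (x,ẋ)=(0.695873, 1.920296)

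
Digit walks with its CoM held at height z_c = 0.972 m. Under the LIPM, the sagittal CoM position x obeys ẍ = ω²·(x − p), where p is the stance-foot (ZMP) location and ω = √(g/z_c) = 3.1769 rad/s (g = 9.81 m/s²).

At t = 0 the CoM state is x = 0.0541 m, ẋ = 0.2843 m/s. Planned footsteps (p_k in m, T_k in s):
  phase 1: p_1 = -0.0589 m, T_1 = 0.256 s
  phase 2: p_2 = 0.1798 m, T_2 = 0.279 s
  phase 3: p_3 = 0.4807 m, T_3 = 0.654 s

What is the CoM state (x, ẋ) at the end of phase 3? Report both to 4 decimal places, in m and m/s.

x = 1.3663, ẋ = 2.9705

phase 1: p=-0.0589, T=0.256, ωT=0.813286, cosh=1.349353, sinh=0.905955; start (x,ẋ)=(0.054100, 0.284300) → end (x,ẋ)=(0.174651, 0.708849)
phase 2: p=0.1798, T=0.279, ωT=0.886355, cosh=1.419213, sinh=1.007057; start (x,ẋ)=(0.174651, 0.708849) → end (x,ẋ)=(0.397193, 0.989533)
phase 3: p=0.4807, T=0.654, ωT=2.077693, cosh=4.055620, sinh=3.930401; start (x,ẋ)=(0.397193, 0.989533) → end (x,ẋ)=(1.366258, 2.970457)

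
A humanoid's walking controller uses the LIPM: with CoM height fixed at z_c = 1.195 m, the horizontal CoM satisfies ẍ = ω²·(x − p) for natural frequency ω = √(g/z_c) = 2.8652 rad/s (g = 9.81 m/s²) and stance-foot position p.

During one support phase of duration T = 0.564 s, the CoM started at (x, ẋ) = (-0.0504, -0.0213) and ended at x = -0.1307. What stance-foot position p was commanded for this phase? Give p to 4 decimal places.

p = -0.0118

ωT = 2.8652·0.564 = 1.615973; cosh(ωT) = 2.615739, sinh(ωT) = 2.417042
x(T) = p + (x₀−p)·cosh(ωT) + (ẋ₀/ω)·sinh(ωT) ⇒ p·(1 − cosh) = x(T) − x₀·cosh − (ẋ₀/ω)·sinh
numerator   = -0.1307 − (-0.0504)·2.615739 − (-0.0213/2.8652)·2.417042 = 0.019102
denominator = 1 − 2.615739 = -1.615739
p = 0.019102 / -1.615739 = -0.0118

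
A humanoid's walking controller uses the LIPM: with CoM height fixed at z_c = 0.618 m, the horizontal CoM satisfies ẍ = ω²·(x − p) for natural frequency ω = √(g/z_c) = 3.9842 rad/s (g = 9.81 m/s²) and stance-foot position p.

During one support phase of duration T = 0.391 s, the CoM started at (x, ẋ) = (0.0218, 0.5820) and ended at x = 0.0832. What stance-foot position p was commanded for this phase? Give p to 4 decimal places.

ωT = 3.9842·0.391 = 1.557822; cosh(ωT) = 2.479531, sinh(ωT) = 2.268937
x(T) = p + (x₀−p)·cosh(ωT) + (ẋ₀/ω)·sinh(ωT) ⇒ p·(1 − cosh) = x(T) − x₀·cosh − (ẋ₀/ω)·sinh
numerator   = 0.0832 − (0.0218)·2.479531 − (0.5820/3.9842)·2.268937 = -0.302293
denominator = 1 − 2.479531 = -1.479531
p = -0.302293 / -1.479531 = 0.2043

p = 0.2043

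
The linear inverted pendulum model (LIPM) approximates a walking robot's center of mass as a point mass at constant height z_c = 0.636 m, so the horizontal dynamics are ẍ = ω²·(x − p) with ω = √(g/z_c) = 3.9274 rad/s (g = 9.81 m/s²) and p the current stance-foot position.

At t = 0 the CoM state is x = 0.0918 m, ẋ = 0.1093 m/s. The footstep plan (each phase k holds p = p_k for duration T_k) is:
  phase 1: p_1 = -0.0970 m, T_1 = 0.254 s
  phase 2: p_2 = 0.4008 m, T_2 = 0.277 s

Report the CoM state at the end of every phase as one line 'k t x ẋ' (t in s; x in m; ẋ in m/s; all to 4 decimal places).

phase 1: p=-0.0970, T=0.254, ωT=0.997560, cosh=1.540217, sinh=1.171439; start (x,ẋ)=(0.091800, 0.109300) → end (x,ẋ)=(0.226394, 1.036960)
phase 2: p=0.4008, T=0.277, ωT=1.087890, cosh=1.652466, sinh=1.315539; start (x,ẋ)=(0.226394, 1.036960) → end (x,ẋ)=(0.459945, 0.812447)

1 0.2540 0.2264 1.0370
2 0.5310 0.4599 0.8124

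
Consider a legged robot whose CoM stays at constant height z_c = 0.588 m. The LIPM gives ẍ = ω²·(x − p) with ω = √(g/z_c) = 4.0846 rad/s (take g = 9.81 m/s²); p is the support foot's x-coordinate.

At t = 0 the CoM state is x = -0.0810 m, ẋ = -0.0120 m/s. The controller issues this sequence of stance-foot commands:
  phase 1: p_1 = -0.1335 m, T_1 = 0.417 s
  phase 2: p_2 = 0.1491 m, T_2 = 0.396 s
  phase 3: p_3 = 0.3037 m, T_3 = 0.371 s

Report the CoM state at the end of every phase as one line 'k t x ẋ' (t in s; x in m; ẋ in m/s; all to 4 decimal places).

phase 1: p=-0.1335, T=0.417, ωT=1.703278, cosh=2.837004, sinh=2.654918; start (x,ẋ)=(-0.081000, -0.012000) → end (x,ẋ)=(0.007643, 0.535281)
phase 2: p=0.1491, T=0.396, ωT=1.617502, cosh=2.619438, sinh=2.421044; start (x,ẋ)=(0.007643, 0.535281) → end (x,ẋ)=(0.095836, 0.003265)
phase 3: p=0.3037, T=0.371, ωT=1.515387, cosh=2.385452, sinh=2.165729; start (x,ẋ)=(0.095836, 0.003265) → end (x,ẋ)=(-0.190418, -1.831003)

1 0.4170 0.0076 0.5353
2 0.8130 0.0958 0.0033
3 1.1840 -0.1904 -1.8310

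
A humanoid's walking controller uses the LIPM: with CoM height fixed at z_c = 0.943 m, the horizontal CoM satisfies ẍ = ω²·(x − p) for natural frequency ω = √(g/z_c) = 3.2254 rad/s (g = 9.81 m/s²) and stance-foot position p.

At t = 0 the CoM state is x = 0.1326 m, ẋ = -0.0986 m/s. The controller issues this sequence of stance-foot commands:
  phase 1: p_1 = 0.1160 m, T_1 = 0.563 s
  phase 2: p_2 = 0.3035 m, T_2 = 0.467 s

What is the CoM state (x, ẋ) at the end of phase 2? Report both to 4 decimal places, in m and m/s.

phase 1: p=0.1160, T=0.563, ωT=1.815900, cosh=3.154649, sinh=2.991958; start (x,ẋ)=(0.132600, -0.098600) → end (x,ẋ)=(0.076903, -0.150854)
phase 2: p=0.3035, T=0.467, ωT=1.506262, cosh=2.365789, sinh=2.144052; start (x,ẋ)=(0.076903, -0.150854) → end (x,ẋ)=(-0.332858, -1.923900)

x = -0.3329, ẋ = -1.9239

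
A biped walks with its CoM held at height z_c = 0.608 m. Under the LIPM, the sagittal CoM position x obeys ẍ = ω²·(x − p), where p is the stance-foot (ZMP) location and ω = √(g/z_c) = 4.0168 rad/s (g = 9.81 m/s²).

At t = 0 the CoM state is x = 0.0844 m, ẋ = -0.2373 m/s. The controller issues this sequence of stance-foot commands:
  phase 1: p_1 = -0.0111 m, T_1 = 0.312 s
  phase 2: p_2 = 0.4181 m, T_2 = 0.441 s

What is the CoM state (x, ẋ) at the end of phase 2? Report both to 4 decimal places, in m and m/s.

x = -0.5014, ẋ = -3.4303

phase 1: p=-0.0111, T=0.312, ωT=1.253242, cosh=1.893627, sinh=1.608049; start (x,ẋ)=(0.084400, -0.237300) → end (x,ẋ)=(0.074743, 0.167497)
phase 2: p=0.4181, T=0.441, ωT=1.771409, cosh=3.024612, sinh=2.854518; start (x,ẋ)=(0.074743, 0.167497) → end (x,ẋ)=(-0.501391, -3.430330)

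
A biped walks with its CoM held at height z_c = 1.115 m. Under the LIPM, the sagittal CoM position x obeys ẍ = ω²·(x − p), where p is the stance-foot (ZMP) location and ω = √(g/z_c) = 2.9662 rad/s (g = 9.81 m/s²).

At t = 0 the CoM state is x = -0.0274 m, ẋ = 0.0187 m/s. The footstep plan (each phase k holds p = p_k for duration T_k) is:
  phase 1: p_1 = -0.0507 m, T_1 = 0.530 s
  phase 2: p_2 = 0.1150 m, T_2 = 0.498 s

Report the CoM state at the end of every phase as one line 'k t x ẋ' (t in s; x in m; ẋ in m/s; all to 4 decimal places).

phase 1: p=-0.0507, T=0.530, ωT=1.572086, cosh=2.512148, sinh=2.304537; start (x,ẋ)=(-0.027400, 0.018700) → end (x,ẋ)=(0.022362, 0.206249)
phase 2: p=0.1150, T=0.498, ωT=1.477168, cosh=2.304402, sinh=2.076119; start (x,ẋ)=(0.022362, 0.206249) → end (x,ẋ)=(0.045883, -0.095202)

1 0.5300 0.0224 0.2062
2 1.0280 0.0459 -0.0952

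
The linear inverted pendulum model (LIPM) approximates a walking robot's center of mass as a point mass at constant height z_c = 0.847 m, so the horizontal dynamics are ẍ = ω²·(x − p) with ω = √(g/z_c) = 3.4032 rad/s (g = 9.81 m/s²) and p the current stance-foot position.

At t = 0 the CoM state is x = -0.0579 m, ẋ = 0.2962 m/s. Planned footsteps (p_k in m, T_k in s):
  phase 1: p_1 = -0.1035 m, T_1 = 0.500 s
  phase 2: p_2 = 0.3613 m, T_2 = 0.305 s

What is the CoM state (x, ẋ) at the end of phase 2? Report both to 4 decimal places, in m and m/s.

x = 0.6481, ẋ = 1.5454

phase 1: p=-0.1035, T=0.500, ωT=1.701600, cosh=2.832552, sinh=2.650161; start (x,ẋ)=(-0.057900, 0.296200) → end (x,ẋ)=(0.256323, 1.250270)
phase 2: p=0.3613, T=0.305, ωT=1.037976, cosh=1.588834, sinh=1.234663; start (x,ẋ)=(0.256323, 1.250270) → end (x,ẋ)=(0.648100, 1.545378)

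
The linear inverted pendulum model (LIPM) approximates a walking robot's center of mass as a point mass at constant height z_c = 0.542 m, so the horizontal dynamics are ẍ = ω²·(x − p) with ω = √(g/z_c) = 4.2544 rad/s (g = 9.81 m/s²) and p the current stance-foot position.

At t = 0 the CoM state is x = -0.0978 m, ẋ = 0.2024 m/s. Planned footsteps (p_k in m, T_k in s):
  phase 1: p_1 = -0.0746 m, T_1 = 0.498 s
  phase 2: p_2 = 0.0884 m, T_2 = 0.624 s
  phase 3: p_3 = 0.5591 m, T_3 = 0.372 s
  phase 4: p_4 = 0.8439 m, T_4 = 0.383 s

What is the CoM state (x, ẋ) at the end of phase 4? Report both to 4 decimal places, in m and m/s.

phase 1: p=-0.0746, T=0.498, ωT=2.118691, cosh=4.220215, sinh=4.100026; start (x,ẋ)=(-0.097800, 0.202400) → end (x,ẋ)=(0.022547, 0.449490)
phase 2: p=0.0884, T=0.624, ωT=2.654746, cosh=7.145842, sinh=7.075525; start (x,ẋ)=(0.022547, 0.449490) → end (x,ẋ)=(0.365374, 1.229666)
phase 3: p=0.5591, T=0.372, ωT=1.582637, cosh=2.536603, sinh=2.331171; start (x,ẋ)=(0.365374, 1.229666) → end (x,ẋ)=(0.741482, 1.197855)
phase 4: p=0.8439, T=0.383, ωT=1.629435, cosh=2.648517, sinh=2.452476; start (x,ẋ)=(0.741482, 1.197855) → end (x,ẋ)=(1.263156, 2.103932)

x = 1.2632, ẋ = 2.1039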